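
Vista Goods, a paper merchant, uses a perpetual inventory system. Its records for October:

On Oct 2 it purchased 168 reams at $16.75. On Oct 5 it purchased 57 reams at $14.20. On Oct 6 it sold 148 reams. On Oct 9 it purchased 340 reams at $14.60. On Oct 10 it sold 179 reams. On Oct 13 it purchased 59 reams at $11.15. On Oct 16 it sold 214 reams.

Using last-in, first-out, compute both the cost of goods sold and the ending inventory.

Oct 6, 148 sold [LIFO — newest first]: 57 @ $14.20 + 91 @ $16.75 = $2,333.65
Oct 10, 179 sold [LIFO — newest first]: 179 @ $14.60 = $2,613.40
Oct 16, 214 sold [LIFO — newest first]: 59 @ $11.15 + 155 @ $14.60 = $2,920.85
Total COGS = $2,333.65 + $2,613.40 + $2,920.85 = $7,867.90
Ending inventory: 77 @ $16.75 + 6 @ $14.60 = $1,377.35
Check: goods available $9,245.25 = COGS $7,867.90 + ending $1,377.35

COGS = $7,867.90; ending inventory = $1,377.35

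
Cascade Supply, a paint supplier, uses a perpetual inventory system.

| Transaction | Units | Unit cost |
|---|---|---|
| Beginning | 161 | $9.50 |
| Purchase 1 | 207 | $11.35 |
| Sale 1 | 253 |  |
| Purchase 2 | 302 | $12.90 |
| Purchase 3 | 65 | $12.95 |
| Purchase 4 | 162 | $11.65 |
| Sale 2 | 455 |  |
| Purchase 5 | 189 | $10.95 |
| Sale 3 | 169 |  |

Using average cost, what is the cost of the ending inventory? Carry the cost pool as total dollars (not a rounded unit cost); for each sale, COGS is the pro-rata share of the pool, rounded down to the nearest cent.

Ending inventory = $2,415.97

After Beginning: 161 on hand, pool $1,529.50 (≈ $9.5000 each)
After Purchase 1: 368 on hand, pool $3,878.95 (≈ $10.5406 each)
Sale 1, sell 253: 253/368 × $3,878.95 → $2,666.77
After Purchase 2: 417 on hand, pool $5,107.98 (≈ $12.2494 each)
After Purchase 3: 482 on hand, pool $5,949.73 (≈ $12.3438 each)
After Purchase 4: 644 on hand, pool $7,837.03 (≈ $12.1693 each)
Sale 2, sell 455: 455/644 × $7,837.03 → $5,537.03
After Purchase 5: 378 on hand, pool $4,369.55 (≈ $11.5597 each)
Sale 3, sell 169: 169/378 × $4,369.55 → $1,953.58
Total COGS = $2,666.77 + $5,537.03 + $1,953.58 = $10,157.38
Ending inventory (cost pool remaining) = $2,415.97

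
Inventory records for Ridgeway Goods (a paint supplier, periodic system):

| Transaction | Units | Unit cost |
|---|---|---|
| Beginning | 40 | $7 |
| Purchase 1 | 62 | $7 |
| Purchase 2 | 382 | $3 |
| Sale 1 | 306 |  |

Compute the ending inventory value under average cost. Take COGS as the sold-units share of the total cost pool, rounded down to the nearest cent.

Ending inventory = $684.05

Sale 1, sell 306: 306/484 × $1,860.00 → $1,175.95
Ending inventory (cost pool remaining) = $684.05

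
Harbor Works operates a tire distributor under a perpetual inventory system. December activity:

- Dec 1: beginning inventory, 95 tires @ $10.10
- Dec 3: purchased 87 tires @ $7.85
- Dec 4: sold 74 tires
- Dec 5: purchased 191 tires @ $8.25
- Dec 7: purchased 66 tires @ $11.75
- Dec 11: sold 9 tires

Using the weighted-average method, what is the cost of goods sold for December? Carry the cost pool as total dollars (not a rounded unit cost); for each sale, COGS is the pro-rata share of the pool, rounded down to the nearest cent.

COGS = $749.80

After Dec 1: 95 on hand, pool $959.50 (≈ $10.1000 each)
After Dec 3: 182 on hand, pool $1,642.45 (≈ $9.0245 each)
Dec 4, sell 74: 74/182 × $1,642.45 → $667.80
After Dec 5: 299 on hand, pool $2,550.40 (≈ $8.5298 each)
After Dec 7: 365 on hand, pool $3,325.90 (≈ $9.1121 each)
Dec 11, sell 9: 9/365 × $3,325.90 → $82.00
Total COGS = $667.80 + $82.00 = $749.80
Ending inventory (cost pool remaining) = $3,243.90
Check: goods available $3,993.70 = COGS $749.80 + ending $3,243.90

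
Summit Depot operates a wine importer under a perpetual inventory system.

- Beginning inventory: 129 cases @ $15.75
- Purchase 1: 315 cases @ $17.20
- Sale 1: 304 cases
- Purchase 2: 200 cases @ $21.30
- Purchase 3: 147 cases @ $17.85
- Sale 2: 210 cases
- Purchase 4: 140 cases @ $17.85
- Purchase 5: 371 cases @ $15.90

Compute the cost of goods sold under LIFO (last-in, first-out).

Sale 1 (304) [LIFO — newest first]: 304 @ $17.20 = $5,228.80
Sale 2 (210) [LIFO — newest first]: 147 @ $17.85 + 63 @ $21.30 = $3,965.85
Total COGS = $5,228.80 + $3,965.85 = $9,194.65
Ending inventory: 129 @ $15.75 + 11 @ $17.20 + 137 @ $21.30 + 140 @ $17.85 + 371 @ $15.90 = $13,536.95
Check: goods available $22,731.60 = COGS $9,194.65 + ending $13,536.95

COGS = $9,194.65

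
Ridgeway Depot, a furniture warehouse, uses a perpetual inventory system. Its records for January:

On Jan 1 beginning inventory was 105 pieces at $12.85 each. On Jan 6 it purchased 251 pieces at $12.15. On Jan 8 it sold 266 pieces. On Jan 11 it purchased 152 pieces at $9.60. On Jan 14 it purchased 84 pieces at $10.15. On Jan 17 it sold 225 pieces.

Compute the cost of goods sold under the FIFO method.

COGS = $5,694.90

Jan 8, 266 sold [FIFO — oldest first]: 105 @ $12.85 + 161 @ $12.15 = $3,305.40
Jan 17, 225 sold [FIFO — oldest first]: 90 @ $12.15 + 135 @ $9.60 = $2,389.50
Total COGS = $3,305.40 + $2,389.50 = $5,694.90
Ending inventory: 17 @ $9.60 + 84 @ $10.15 = $1,015.80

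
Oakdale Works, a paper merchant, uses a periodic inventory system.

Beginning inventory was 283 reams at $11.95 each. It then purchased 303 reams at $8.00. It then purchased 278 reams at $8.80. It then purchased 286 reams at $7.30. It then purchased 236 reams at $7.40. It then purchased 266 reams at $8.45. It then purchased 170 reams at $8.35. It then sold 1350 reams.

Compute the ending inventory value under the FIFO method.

Sale 1 (1350) [FIFO — oldest first]: 283 @ $11.95 + 303 @ $8.00 + 278 @ $8.80 + 286 @ $7.30 + 200 @ $7.40 = $11,820.05
Ending inventory: 36 @ $7.40 + 266 @ $8.45 + 170 @ $8.35 = $3,933.60

Ending inventory = $3,933.60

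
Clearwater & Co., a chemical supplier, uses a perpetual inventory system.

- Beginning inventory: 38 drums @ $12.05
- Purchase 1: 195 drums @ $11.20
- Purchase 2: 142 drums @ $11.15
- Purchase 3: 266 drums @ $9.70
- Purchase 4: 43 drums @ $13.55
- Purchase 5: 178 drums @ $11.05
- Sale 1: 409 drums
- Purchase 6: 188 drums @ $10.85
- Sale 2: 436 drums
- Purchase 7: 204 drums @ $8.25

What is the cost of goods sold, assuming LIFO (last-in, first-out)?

COGS = $9,066.45

Sale 1 (409) [LIFO — newest first]: 178 @ $11.05 + 43 @ $13.55 + 188 @ $9.70 = $4,373.15
Sale 2 (436) [LIFO — newest first]: 188 @ $10.85 + 78 @ $9.70 + 142 @ $11.15 + 28 @ $11.20 = $4,693.30
Total COGS = $4,373.15 + $4,693.30 = $9,066.45
Ending inventory: 38 @ $12.05 + 167 @ $11.20 + 204 @ $8.25 = $4,011.30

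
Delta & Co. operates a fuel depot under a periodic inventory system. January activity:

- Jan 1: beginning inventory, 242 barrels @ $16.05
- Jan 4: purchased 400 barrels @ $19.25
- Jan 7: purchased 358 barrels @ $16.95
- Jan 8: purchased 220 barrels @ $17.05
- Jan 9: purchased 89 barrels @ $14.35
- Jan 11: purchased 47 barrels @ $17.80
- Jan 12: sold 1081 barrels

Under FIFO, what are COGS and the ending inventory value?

COGS = $19,033.25; ending inventory = $4,483.70

Jan 12, 1081 sold [FIFO — oldest first]: 242 @ $16.05 + 400 @ $19.25 + 358 @ $16.95 + 81 @ $17.05 = $19,033.25
Ending inventory: 139 @ $17.05 + 89 @ $14.35 + 47 @ $17.80 = $4,483.70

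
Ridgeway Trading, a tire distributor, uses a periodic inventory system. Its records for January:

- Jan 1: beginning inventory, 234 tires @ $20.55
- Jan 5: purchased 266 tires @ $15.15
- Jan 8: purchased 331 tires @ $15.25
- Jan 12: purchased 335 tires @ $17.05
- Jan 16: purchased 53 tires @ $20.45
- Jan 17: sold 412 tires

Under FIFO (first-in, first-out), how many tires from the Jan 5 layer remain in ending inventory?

88

Jan 17, 412 sold [FIFO — oldest first]: 234 @ $20.55 + 178 @ $15.15 = $7,505.40
Ending inventory: 88 @ $15.15 + 331 @ $15.25 + 335 @ $17.05 + 53 @ $20.45 = $13,176.55
Check: goods available $20,681.95 = COGS $7,505.40 + ending $13,176.55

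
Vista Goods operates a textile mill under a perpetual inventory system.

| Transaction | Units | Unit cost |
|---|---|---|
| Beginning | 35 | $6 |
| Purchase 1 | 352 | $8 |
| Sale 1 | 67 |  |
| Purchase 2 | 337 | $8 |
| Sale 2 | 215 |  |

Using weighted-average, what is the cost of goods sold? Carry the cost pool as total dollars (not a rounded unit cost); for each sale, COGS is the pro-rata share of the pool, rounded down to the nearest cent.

After Beginning: 35 on hand, pool $210.00 (≈ $6.0000 each)
After Purchase 1: 387 on hand, pool $3,026.00 (≈ $7.8191 each)
Sale 1, sell 67: 67/387 × $3,026.00 → $523.88
After Purchase 2: 657 on hand, pool $5,198.12 (≈ $7.9119 each)
Sale 2, sell 215: 215/657 × $5,198.12 → $1,701.05
Total COGS = $523.88 + $1,701.05 = $2,224.93
Ending inventory (cost pool remaining) = $3,497.07

COGS = $2,224.93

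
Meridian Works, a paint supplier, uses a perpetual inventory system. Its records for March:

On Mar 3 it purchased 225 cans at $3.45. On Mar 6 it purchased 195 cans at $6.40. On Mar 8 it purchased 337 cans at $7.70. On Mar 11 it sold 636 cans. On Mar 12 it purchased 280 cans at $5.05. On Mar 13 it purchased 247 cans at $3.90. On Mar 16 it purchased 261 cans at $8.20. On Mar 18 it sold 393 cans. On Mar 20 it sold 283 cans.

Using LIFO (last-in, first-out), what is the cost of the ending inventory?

Mar 11, 636 sold [LIFO — newest first]: 337 @ $7.70 + 195 @ $6.40 + 104 @ $3.45 = $4,201.70
Mar 18, 393 sold [LIFO — newest first]: 261 @ $8.20 + 132 @ $3.90 = $2,655.00
Mar 20, 283 sold [LIFO — newest first]: 115 @ $3.90 + 168 @ $5.05 = $1,296.90
Total COGS = $4,201.70 + $2,655.00 + $1,296.90 = $8,153.60
Ending inventory: 121 @ $3.45 + 112 @ $5.05 = $983.05
Check: goods available $9,136.65 = COGS $8,153.60 + ending $983.05

Ending inventory = $983.05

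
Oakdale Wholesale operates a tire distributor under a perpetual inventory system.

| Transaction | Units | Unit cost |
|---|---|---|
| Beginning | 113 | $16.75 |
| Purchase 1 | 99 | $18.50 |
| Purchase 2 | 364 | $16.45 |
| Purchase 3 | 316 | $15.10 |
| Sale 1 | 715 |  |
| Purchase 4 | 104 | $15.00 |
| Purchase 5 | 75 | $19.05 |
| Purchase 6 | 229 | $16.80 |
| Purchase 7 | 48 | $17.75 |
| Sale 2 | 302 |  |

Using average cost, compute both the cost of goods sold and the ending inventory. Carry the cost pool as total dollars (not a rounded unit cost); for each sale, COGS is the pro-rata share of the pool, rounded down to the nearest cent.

COGS = $16,648.68; ending inventory = $5,522.92

After Beginning: 113 on hand, pool $1,892.75 (≈ $16.7500 each)
After Purchase 1: 212 on hand, pool $3,724.25 (≈ $17.5672 each)
After Purchase 2: 576 on hand, pool $9,712.05 (≈ $16.8612 each)
After Purchase 3: 892 on hand, pool $14,483.65 (≈ $16.2373 each)
Sale 1, sell 715: 715/892 × $14,483.65 → $11,609.65
After Purchase 4: 281 on hand, pool $4,434.00 (≈ $15.7794 each)
After Purchase 5: 356 on hand, pool $5,862.75 (≈ $16.4684 each)
After Purchase 6: 585 on hand, pool $9,709.95 (≈ $16.5982 each)
After Purchase 7: 633 on hand, pool $10,561.95 (≈ $16.6855 each)
Sale 2, sell 302: 302/633 × $10,561.95 → $5,039.03
Total COGS = $11,609.65 + $5,039.03 = $16,648.68
Ending inventory (cost pool remaining) = $5,522.92
Check: goods available $22,171.60 = COGS $16,648.68 + ending $5,522.92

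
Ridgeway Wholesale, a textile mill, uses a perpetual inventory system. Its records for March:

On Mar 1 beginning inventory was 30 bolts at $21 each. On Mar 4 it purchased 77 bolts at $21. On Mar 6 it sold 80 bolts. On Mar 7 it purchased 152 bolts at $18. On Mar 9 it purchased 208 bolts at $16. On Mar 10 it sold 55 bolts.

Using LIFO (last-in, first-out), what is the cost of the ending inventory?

Mar 6, 80 sold [LIFO — newest first]: 77 @ $21 + 3 @ $21 = $1,680
Mar 10, 55 sold [LIFO — newest first]: 55 @ $16 = $880
Total COGS = $1,680 + $880 = $2,560
Ending inventory: 27 @ $21 + 152 @ $18 + 153 @ $16 = $5,751
Check: goods available $8,311 = COGS $2,560 + ending $5,751

Ending inventory = $5,751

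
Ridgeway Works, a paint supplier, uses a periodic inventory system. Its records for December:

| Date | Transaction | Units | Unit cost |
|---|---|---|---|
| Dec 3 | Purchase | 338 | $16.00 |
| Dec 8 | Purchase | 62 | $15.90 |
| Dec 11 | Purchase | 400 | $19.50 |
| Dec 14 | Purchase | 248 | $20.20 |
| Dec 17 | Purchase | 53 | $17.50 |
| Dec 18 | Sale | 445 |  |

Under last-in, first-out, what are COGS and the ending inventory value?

Dec 18, 445 sold [LIFO — newest first]: 53 @ $17.50 + 248 @ $20.20 + 144 @ $19.50 = $8,745.10
Ending inventory: 338 @ $16.00 + 62 @ $15.90 + 256 @ $19.50 = $11,385.80

COGS = $8,745.10; ending inventory = $11,385.80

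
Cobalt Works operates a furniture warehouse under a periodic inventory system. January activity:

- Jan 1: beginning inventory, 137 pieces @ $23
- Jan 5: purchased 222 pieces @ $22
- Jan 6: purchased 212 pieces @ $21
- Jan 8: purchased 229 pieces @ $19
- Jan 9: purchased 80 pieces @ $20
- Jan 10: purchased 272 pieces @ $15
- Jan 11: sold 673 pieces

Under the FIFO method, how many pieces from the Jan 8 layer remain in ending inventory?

Jan 11, 673 sold [FIFO — oldest first]: 137 @ $23 + 222 @ $22 + 212 @ $21 + 102 @ $19 = $14,425
Ending inventory: 127 @ $19 + 80 @ $20 + 272 @ $15 = $8,093
Check: goods available $22,518 = COGS $14,425 + ending $8,093

127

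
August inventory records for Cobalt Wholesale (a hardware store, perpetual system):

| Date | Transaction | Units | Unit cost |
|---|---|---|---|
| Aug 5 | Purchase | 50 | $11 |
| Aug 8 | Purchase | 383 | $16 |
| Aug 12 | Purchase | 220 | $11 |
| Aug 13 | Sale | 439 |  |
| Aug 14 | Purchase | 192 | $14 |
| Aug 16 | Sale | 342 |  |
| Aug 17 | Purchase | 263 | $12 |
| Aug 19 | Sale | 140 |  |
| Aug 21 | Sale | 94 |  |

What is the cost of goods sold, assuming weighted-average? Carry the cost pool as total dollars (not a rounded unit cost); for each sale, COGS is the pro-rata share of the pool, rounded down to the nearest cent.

COGS = $13,790.23

After Aug 5: 50 on hand, pool $550.00 (≈ $11.0000 each)
After Aug 8: 433 on hand, pool $6,678.00 (≈ $15.4226 each)
After Aug 12: 653 on hand, pool $9,098.00 (≈ $13.9326 each)
Aug 13, sell 439: 439/653 × $9,098.00 → $6,116.41
After Aug 14: 406 on hand, pool $5,669.59 (≈ $13.9645 each)
Aug 16, sell 342: 342/406 × $5,669.59 → $4,775.86
After Aug 17: 327 on hand, pool $4,049.73 (≈ $12.3845 each)
Aug 19, sell 140: 140/327 × $4,049.73 → $1,733.82
Aug 21, sell 94: 94/187 × $2,315.91 → $1,164.14
Total COGS = $6,116.41 + $4,775.86 + $1,733.82 + $1,164.14 = $13,790.23
Ending inventory (cost pool remaining) = $1,151.77
Check: goods available $14,942.00 = COGS $13,790.23 + ending $1,151.77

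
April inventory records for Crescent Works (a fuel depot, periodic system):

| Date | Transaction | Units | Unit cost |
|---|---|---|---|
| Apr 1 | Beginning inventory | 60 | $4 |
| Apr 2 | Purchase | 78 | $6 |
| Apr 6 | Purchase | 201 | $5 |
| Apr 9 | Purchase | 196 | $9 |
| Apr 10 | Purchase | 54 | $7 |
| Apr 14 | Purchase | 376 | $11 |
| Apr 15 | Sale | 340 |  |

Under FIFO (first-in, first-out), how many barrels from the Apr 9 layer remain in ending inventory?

Apr 15, 340 sold [FIFO — oldest first]: 60 @ $4 + 78 @ $6 + 201 @ $5 + 1 @ $9 = $1,722
Ending inventory: 195 @ $9 + 54 @ $7 + 376 @ $11 = $6,269
Check: goods available $7,991 = COGS $1,722 + ending $6,269

195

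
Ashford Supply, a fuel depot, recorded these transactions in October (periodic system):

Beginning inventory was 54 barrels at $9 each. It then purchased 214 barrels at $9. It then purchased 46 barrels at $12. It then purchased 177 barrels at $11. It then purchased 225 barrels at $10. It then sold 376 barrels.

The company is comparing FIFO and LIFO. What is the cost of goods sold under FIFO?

FIFO COGS: 54 @ $9 + 214 @ $9 + 46 @ $12 + 62 @ $11 = $3,646
LIFO COGS: 225 @ $10 + 151 @ $11 = $3,911

COGS = $3,646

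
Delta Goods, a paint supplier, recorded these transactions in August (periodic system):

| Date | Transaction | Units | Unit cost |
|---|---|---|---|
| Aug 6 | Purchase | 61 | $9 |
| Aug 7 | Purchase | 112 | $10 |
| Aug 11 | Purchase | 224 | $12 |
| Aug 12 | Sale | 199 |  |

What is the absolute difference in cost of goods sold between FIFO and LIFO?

FIFO COGS: 61 @ $9 + 112 @ $10 + 26 @ $12 = $1,981
LIFO COGS: 199 @ $12 = $2,388
Difference = |$1,981 − $2,388| = $407

$407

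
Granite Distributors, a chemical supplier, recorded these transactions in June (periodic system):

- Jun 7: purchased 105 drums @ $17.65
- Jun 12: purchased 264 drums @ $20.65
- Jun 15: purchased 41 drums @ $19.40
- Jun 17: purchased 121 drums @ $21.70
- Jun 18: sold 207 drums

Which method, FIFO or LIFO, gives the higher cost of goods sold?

FIFO COGS: 105 @ $17.65 + 102 @ $20.65 = $3,959.55
LIFO COGS: 121 @ $21.70 + 41 @ $19.40 + 45 @ $20.65 = $4,350.35

LIFO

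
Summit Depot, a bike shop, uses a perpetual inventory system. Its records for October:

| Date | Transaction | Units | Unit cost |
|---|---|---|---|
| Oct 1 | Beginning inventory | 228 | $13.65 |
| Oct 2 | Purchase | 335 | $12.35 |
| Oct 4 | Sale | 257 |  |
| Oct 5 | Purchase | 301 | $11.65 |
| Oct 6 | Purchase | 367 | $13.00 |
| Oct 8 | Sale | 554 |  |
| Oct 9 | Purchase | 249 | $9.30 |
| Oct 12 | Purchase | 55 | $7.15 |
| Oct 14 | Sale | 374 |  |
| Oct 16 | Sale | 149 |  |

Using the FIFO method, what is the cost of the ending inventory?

Ending inventory = $1,751.05

Oct 4, 257 sold [FIFO — oldest first]: 228 @ $13.65 + 29 @ $12.35 = $3,470.35
Oct 8, 554 sold [FIFO — oldest first]: 306 @ $12.35 + 248 @ $11.65 = $6,668.30
Oct 14, 374 sold [FIFO — oldest first]: 53 @ $11.65 + 321 @ $13.00 = $4,790.45
Oct 16, 149 sold [FIFO — oldest first]: 46 @ $13.00 + 103 @ $9.30 = $1,555.90
Total COGS = $3,470.35 + $6,668.30 + $4,790.45 + $1,555.90 = $16,485.00
Ending inventory: 146 @ $9.30 + 55 @ $7.15 = $1,751.05
Check: goods available $18,236.05 = COGS $16,485.00 + ending $1,751.05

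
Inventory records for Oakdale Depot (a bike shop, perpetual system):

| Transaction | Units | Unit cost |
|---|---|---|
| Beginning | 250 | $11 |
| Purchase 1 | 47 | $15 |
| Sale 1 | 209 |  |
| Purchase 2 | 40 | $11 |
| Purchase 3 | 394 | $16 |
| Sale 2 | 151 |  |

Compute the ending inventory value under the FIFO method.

Ending inventory = $5,936

Sale 1 (209) [FIFO — oldest first]: 209 @ $11 = $2,299
Sale 2 (151) [FIFO — oldest first]: 41 @ $11 + 47 @ $15 + 40 @ $11 + 23 @ $16 = $1,964
Total COGS = $2,299 + $1,964 = $4,263
Ending inventory: 371 @ $16 = $5,936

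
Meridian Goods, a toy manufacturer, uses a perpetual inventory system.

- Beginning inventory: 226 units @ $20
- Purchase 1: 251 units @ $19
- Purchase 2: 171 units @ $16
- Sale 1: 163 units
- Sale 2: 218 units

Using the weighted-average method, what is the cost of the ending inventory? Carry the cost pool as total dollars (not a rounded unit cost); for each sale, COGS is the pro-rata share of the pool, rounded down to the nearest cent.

After Beginning: 226 on hand, pool $4,520.00 (≈ $20.0000 each)
After Purchase 1: 477 on hand, pool $9,289.00 (≈ $19.4738 each)
After Purchase 2: 648 on hand, pool $12,025.00 (≈ $18.5571 each)
Sale 1, sell 163: 163/648 × $12,025.00 → $3,024.80
Sale 2, sell 218: 218/485 × $9,000.20 → $4,045.45
Total COGS = $3,024.80 + $4,045.45 = $7,070.25
Ending inventory (cost pool remaining) = $4,954.75

Ending inventory = $4,954.75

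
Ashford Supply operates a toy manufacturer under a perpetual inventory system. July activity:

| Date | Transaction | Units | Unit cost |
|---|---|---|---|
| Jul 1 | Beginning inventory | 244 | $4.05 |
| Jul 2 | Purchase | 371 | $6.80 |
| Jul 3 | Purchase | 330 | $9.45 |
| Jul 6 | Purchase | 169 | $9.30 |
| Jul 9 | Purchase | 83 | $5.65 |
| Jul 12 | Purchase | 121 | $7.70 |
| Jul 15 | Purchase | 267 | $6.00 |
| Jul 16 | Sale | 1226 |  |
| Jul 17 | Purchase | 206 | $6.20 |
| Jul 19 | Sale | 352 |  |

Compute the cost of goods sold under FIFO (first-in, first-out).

COGS = $11,161.85

Jul 16, 1226 sold [FIFO — oldest first]: 244 @ $4.05 + 371 @ $6.80 + 330 @ $9.45 + 169 @ $9.30 + 83 @ $5.65 + 29 @ $7.70 = $8,893.45
Jul 19, 352 sold [FIFO — oldest first]: 92 @ $7.70 + 260 @ $6.00 = $2,268.40
Total COGS = $8,893.45 + $2,268.40 = $11,161.85
Ending inventory: 7 @ $6.00 + 206 @ $6.20 = $1,319.20
Check: goods available $12,481.05 = COGS $11,161.85 + ending $1,319.20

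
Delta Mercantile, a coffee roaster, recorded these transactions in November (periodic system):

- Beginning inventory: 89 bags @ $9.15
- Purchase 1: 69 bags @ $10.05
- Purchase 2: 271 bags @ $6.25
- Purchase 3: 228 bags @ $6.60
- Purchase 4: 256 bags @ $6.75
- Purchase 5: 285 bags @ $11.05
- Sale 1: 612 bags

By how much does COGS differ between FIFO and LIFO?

$936.50

FIFO COGS: 89 @ $9.15 + 69 @ $10.05 + 271 @ $6.25 + 183 @ $6.60 = $4,409.35
LIFO COGS: 285 @ $11.05 + 256 @ $6.75 + 71 @ $6.60 = $5,345.85
Difference = |$4,409.35 − $5,345.85| = $936.50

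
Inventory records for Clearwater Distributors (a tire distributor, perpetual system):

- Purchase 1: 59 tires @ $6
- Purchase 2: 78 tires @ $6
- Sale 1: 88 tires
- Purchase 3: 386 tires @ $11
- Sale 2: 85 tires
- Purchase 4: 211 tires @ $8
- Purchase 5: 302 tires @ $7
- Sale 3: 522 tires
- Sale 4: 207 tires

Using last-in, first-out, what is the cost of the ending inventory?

Sale 1 (88) [LIFO — newest first]: 78 @ $6 + 10 @ $6 = $528
Sale 2 (85) [LIFO — newest first]: 85 @ $11 = $935
Sale 3 (522) [LIFO — newest first]: 302 @ $7 + 211 @ $8 + 9 @ $11 = $3,901
Sale 4 (207) [LIFO — newest first]: 207 @ $11 = $2,277
Total COGS = $528 + $935 + $3,901 + $2,277 = $7,641
Ending inventory: 49 @ $6 + 85 @ $11 = $1,229

Ending inventory = $1,229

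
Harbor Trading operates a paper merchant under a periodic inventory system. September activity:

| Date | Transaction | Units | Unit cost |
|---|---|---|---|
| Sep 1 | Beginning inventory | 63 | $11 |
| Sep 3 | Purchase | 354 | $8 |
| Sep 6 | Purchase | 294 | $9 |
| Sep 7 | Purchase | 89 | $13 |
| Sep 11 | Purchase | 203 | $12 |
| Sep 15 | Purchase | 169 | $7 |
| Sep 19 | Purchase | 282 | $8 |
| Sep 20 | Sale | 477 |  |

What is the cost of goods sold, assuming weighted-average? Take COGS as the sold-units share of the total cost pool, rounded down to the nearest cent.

COGS = $4,331.38

Sep 20, sell 477: 477/1454 × $13,203.00 → $4,331.38
Ending inventory (cost pool remaining) = $8,871.62
Check: goods available $13,203.00 = COGS $4,331.38 + ending $8,871.62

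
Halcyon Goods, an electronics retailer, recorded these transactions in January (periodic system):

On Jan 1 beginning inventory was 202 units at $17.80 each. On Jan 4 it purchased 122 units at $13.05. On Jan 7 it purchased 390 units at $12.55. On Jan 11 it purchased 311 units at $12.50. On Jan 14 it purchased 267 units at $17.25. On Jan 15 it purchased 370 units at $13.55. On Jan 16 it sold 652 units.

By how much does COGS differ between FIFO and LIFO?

$502.65

FIFO COGS: 202 @ $17.80 + 122 @ $13.05 + 328 @ $12.55 = $9,304.10
LIFO COGS: 370 @ $13.55 + 267 @ $17.25 + 15 @ $12.50 = $9,806.75
Difference = |$9,304.10 − $9,806.75| = $502.65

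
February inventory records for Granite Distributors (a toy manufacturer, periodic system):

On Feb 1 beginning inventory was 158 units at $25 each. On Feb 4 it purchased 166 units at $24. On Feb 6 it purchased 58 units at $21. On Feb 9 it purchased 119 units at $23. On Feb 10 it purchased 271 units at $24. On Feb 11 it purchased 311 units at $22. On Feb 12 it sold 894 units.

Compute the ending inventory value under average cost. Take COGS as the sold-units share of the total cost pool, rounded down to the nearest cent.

Feb 12, sell 894: 894/1083 × $25,235.00 → $20,831.10
Ending inventory (cost pool remaining) = $4,403.90

Ending inventory = $4,403.90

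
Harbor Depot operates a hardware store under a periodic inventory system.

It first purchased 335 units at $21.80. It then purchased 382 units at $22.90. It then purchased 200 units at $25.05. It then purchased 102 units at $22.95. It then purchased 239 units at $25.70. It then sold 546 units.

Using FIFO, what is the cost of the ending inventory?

Sale 1 (546) [FIFO — oldest first]: 335 @ $21.80 + 211 @ $22.90 = $12,134.90
Ending inventory: 171 @ $22.90 + 200 @ $25.05 + 102 @ $22.95 + 239 @ $25.70 = $17,409.10

Ending inventory = $17,409.10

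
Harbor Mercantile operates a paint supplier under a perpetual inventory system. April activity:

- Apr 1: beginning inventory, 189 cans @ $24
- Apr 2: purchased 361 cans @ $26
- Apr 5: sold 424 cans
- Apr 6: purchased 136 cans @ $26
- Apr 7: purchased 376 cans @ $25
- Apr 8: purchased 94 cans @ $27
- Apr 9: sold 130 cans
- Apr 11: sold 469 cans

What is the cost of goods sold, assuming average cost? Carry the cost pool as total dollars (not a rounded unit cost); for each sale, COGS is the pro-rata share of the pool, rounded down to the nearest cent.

COGS = $26,004.97

After Apr 1: 189 on hand, pool $4,536.00 (≈ $24.0000 each)
After Apr 2: 550 on hand, pool $13,922.00 (≈ $25.3127 each)
Apr 5, sell 424: 424/550 × $13,922.00 → $10,732.59
After Apr 6: 262 on hand, pool $6,725.41 (≈ $25.6695 each)
After Apr 7: 638 on hand, pool $16,125.41 (≈ $25.2749 each)
After Apr 8: 732 on hand, pool $18,663.41 (≈ $25.4965 each)
Apr 9, sell 130: 130/732 × $18,663.41 → $3,314.54
Apr 11, sell 469: 469/602 × $15,348.87 → $11,957.84
Total COGS = $10,732.59 + $3,314.54 + $11,957.84 = $26,004.97
Ending inventory (cost pool remaining) = $3,391.03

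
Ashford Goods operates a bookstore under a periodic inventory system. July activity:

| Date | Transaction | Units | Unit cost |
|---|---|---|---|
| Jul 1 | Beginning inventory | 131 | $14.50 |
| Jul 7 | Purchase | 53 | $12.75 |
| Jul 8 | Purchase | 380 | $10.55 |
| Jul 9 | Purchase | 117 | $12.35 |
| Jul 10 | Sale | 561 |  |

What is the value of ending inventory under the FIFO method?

Ending inventory = $1,476.60

Jul 10, 561 sold [FIFO — oldest first]: 131 @ $14.50 + 53 @ $12.75 + 377 @ $10.55 = $6,552.60
Ending inventory: 3 @ $10.55 + 117 @ $12.35 = $1,476.60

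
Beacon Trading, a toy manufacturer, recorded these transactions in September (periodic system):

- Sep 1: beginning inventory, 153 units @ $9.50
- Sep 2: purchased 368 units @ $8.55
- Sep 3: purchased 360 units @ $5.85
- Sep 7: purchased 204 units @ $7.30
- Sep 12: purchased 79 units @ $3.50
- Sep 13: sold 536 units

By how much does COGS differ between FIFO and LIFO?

FIFO COGS: 153 @ $9.50 + 368 @ $8.55 + 15 @ $5.85 = $4,687.65
LIFO COGS: 79 @ $3.50 + 204 @ $7.30 + 253 @ $5.85 = $3,245.75
Difference = |$4,687.65 − $3,245.75| = $1,441.90

$1,441.90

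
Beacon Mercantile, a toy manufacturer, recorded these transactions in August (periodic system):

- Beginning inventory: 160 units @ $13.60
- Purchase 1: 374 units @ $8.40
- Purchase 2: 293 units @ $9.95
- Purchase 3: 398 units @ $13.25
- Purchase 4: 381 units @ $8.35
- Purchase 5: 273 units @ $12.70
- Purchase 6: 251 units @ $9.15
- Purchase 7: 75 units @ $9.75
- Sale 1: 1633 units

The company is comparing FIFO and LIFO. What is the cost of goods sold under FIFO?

COGS = $17,030.70

FIFO COGS: 160 @ $13.60 + 374 @ $8.40 + 293 @ $9.95 + 398 @ $13.25 + 381 @ $8.35 + 27 @ $12.70 = $17,030.70
LIFO COGS: 75 @ $9.75 + 251 @ $9.15 + 273 @ $12.70 + 381 @ $8.35 + 398 @ $13.25 + 255 @ $9.95 = $17,487.10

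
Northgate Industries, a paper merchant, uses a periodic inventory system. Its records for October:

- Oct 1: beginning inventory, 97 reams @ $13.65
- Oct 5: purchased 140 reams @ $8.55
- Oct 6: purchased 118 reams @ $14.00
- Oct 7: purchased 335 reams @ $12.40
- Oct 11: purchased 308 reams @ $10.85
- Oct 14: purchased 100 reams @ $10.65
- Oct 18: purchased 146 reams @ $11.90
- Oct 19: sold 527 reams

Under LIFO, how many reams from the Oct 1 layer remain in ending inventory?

97

Oct 19, 527 sold [LIFO — newest first]: 146 @ $11.90 + 100 @ $10.65 + 281 @ $10.85 = $5,851.25
Ending inventory: 97 @ $13.65 + 140 @ $8.55 + 118 @ $14.00 + 335 @ $12.40 + 27 @ $10.85 = $8,620.00
Check: goods available $14,471.25 = COGS $5,851.25 + ending $8,620.00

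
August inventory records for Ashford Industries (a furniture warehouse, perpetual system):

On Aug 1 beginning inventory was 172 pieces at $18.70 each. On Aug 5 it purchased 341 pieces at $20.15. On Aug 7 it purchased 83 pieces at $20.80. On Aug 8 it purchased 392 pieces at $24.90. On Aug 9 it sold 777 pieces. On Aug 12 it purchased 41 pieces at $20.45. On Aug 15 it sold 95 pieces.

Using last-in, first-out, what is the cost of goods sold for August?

COGS = $19,477.30

Aug 9, 777 sold [LIFO — newest first]: 392 @ $24.90 + 83 @ $20.80 + 302 @ $20.15 = $17,572.50
Aug 15, 95 sold [LIFO — newest first]: 41 @ $20.45 + 39 @ $20.15 + 15 @ $18.70 = $1,904.80
Total COGS = $17,572.50 + $1,904.80 = $19,477.30
Ending inventory: 157 @ $18.70 = $2,935.90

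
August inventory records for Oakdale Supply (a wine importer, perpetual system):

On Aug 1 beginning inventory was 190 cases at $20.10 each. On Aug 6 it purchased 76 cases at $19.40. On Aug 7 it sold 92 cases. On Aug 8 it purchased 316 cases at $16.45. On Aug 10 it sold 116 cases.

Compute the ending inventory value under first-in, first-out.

Ending inventory = $6,323.40

Aug 7, 92 sold [FIFO — oldest first]: 92 @ $20.10 = $1,849.20
Aug 10, 116 sold [FIFO — oldest first]: 98 @ $20.10 + 18 @ $19.40 = $2,319.00
Total COGS = $1,849.20 + $2,319.00 = $4,168.20
Ending inventory: 58 @ $19.40 + 316 @ $16.45 = $6,323.40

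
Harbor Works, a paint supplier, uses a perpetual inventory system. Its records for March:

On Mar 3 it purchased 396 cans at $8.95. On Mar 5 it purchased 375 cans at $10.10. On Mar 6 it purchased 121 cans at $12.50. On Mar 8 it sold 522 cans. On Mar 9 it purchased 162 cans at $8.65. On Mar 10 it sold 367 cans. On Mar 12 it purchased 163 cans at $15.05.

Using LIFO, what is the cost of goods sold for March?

COGS = $8,768.75

Mar 8, 522 sold [LIFO — newest first]: 121 @ $12.50 + 375 @ $10.10 + 26 @ $8.95 = $5,532.70
Mar 10, 367 sold [LIFO — newest first]: 162 @ $8.65 + 205 @ $8.95 = $3,236.05
Total COGS = $5,532.70 + $3,236.05 = $8,768.75
Ending inventory: 165 @ $8.95 + 163 @ $15.05 = $3,929.90
Check: goods available $12,698.65 = COGS $8,768.75 + ending $3,929.90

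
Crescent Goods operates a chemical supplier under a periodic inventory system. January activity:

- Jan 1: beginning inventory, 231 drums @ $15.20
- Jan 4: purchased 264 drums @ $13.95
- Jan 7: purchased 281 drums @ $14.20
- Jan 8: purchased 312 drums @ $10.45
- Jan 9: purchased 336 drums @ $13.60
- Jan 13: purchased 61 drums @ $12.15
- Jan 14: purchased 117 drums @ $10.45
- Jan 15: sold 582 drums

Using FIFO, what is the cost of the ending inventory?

Jan 15, 582 sold [FIFO — oldest first]: 231 @ $15.20 + 264 @ $13.95 + 87 @ $14.20 = $8,429.40
Ending inventory: 194 @ $14.20 + 312 @ $10.45 + 336 @ $13.60 + 61 @ $12.15 + 117 @ $10.45 = $12,548.60

Ending inventory = $12,548.60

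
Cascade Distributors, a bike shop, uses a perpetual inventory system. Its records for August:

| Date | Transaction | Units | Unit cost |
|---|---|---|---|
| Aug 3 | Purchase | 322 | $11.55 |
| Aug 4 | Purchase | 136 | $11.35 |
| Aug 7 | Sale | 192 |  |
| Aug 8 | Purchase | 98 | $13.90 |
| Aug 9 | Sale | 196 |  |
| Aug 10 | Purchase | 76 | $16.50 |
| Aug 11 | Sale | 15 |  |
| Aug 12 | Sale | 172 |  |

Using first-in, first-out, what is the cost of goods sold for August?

Aug 7, 192 sold [FIFO — oldest first]: 192 @ $11.55 = $2,217.60
Aug 9, 196 sold [FIFO — oldest first]: 130 @ $11.55 + 66 @ $11.35 = $2,250.60
Aug 11, 15 sold [FIFO — oldest first]: 15 @ $11.35 = $170.25
Aug 12, 172 sold [FIFO — oldest first]: 55 @ $11.35 + 98 @ $13.90 + 19 @ $16.50 = $2,299.95
Total COGS = $2,217.60 + $2,250.60 + $170.25 + $2,299.95 = $6,938.40
Ending inventory: 57 @ $16.50 = $940.50
Check: goods available $7,878.90 = COGS $6,938.40 + ending $940.50

COGS = $6,938.40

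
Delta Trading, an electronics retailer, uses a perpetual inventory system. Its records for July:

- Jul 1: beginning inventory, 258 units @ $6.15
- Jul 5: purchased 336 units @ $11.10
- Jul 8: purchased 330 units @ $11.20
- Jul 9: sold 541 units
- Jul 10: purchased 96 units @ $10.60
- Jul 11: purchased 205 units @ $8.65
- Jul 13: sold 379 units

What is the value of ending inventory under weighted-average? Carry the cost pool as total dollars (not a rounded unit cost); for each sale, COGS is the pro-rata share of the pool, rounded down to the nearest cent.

After Jul 1: 258 on hand, pool $1,586.70 (≈ $6.1500 each)
After Jul 5: 594 on hand, pool $5,316.30 (≈ $8.9500 each)
After Jul 8: 924 on hand, pool $9,012.30 (≈ $9.7536 each)
Jul 9, sell 541: 541/924 × $9,012.30 → $5,276.68
After Jul 10: 479 on hand, pool $4,753.22 (≈ $9.9232 each)
After Jul 11: 684 on hand, pool $6,526.47 (≈ $9.5416 each)
Jul 13, sell 379: 379/684 × $6,526.47 → $3,616.27
Total COGS = $5,276.68 + $3,616.27 = $8,892.95
Ending inventory (cost pool remaining) = $2,910.20
Check: goods available $11,803.15 = COGS $8,892.95 + ending $2,910.20

Ending inventory = $2,910.20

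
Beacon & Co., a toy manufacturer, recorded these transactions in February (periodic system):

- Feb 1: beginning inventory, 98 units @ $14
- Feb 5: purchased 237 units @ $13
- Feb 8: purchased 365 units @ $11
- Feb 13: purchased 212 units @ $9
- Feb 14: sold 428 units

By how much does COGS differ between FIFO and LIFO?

$1,192

FIFO COGS: 98 @ $14 + 237 @ $13 + 93 @ $11 = $5,476
LIFO COGS: 212 @ $9 + 216 @ $11 = $4,284
Difference = |$5,476 − $4,284| = $1,192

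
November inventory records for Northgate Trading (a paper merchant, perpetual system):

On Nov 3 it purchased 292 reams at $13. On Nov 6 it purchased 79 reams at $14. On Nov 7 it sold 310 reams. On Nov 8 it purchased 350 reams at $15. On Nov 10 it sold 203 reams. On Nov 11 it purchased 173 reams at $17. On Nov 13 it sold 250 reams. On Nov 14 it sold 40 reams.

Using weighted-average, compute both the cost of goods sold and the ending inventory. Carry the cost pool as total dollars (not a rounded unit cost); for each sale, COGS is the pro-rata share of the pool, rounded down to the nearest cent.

COGS = $11,658.52; ending inventory = $1,434.48

After Nov 3: 292 on hand, pool $3,796.00 (≈ $13.0000 each)
After Nov 6: 371 on hand, pool $4,902.00 (≈ $13.2129 each)
Nov 7, sell 310: 310/371 × $4,902.00 → $4,096.01
After Nov 8: 411 on hand, pool $6,055.99 (≈ $14.7348 each)
Nov 10, sell 203: 203/411 × $6,055.99 → $2,991.15
After Nov 11: 381 on hand, pool $6,005.84 (≈ $15.7634 each)
Nov 13, sell 250: 250/381 × $6,005.84 → $3,940.83
Nov 14, sell 40: 40/131 × $2,065.01 → $630.53
Total COGS = $4,096.01 + $2,991.15 + $3,940.83 + $630.53 = $11,658.52
Ending inventory (cost pool remaining) = $1,434.48
Check: goods available $13,093.00 = COGS $11,658.52 + ending $1,434.48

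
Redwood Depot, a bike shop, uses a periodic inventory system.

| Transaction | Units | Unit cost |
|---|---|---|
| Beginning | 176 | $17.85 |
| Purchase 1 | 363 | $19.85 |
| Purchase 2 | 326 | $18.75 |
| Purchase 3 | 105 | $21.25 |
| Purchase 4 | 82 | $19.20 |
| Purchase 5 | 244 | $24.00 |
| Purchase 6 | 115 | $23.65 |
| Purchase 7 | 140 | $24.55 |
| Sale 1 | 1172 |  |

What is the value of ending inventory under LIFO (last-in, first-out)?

Ending inventory = $7,171.15

Sale 1 (1172) [LIFO — newest first]: 140 @ $24.55 + 115 @ $23.65 + 244 @ $24.00 + 82 @ $19.20 + 105 @ $21.25 + 326 @ $18.75 + 160 @ $19.85 = $25,106.90
Ending inventory: 176 @ $17.85 + 203 @ $19.85 = $7,171.15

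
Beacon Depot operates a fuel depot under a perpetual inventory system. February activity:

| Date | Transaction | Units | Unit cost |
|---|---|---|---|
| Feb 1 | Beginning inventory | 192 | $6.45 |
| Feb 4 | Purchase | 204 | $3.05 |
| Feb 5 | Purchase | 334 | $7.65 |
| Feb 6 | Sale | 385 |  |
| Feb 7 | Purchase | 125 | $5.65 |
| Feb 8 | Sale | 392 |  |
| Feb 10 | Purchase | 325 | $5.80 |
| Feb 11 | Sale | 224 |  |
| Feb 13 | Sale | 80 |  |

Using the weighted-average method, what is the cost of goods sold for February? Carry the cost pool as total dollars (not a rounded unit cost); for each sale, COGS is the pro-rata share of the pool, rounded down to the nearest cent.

After Feb 1: 192 on hand, pool $1,238.40 (≈ $6.4500 each)
After Feb 4: 396 on hand, pool $1,860.60 (≈ $4.6985 each)
After Feb 5: 730 on hand, pool $4,415.70 (≈ $6.0489 each)
Feb 6, sell 385: 385/730 × $4,415.70 → $2,328.82
After Feb 7: 470 on hand, pool $2,793.13 (≈ $5.9428 each)
Feb 8, sell 392: 392/470 × $2,793.13 → $2,329.58
After Feb 10: 403 on hand, pool $2,348.55 (≈ $5.8277 each)
Feb 11, sell 224: 224/403 × $2,348.55 → $1,305.39
Feb 13, sell 80: 80/179 × $1,043.16 → $466.21
Total COGS = $2,328.82 + $2,329.58 + $1,305.39 + $466.21 = $6,430.00
Ending inventory (cost pool remaining) = $576.95

COGS = $6,430.00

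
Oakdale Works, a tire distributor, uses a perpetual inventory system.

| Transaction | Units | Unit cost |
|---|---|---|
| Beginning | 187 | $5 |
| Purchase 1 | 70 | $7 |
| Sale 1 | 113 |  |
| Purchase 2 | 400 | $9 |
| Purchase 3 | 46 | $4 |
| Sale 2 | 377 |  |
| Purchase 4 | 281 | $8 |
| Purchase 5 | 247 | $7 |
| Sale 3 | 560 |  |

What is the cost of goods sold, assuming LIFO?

Sale 1 (113) [LIFO — newest first]: 70 @ $7 + 43 @ $5 = $705
Sale 2 (377) [LIFO — newest first]: 46 @ $4 + 331 @ $9 = $3,163
Sale 3 (560) [LIFO — newest first]: 247 @ $7 + 281 @ $8 + 32 @ $9 = $4,265
Total COGS = $705 + $3,163 + $4,265 = $8,133
Ending inventory: 144 @ $5 + 37 @ $9 = $1,053

COGS = $8,133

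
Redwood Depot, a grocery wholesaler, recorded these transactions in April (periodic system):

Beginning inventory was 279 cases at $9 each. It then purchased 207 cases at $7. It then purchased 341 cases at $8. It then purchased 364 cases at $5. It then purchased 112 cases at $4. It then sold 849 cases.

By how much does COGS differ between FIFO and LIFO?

$1,578

FIFO COGS: 279 @ $9 + 207 @ $7 + 341 @ $8 + 22 @ $5 = $6,798
LIFO COGS: 112 @ $4 + 364 @ $5 + 341 @ $8 + 32 @ $7 = $5,220
Difference = |$6,798 − $5,220| = $1,578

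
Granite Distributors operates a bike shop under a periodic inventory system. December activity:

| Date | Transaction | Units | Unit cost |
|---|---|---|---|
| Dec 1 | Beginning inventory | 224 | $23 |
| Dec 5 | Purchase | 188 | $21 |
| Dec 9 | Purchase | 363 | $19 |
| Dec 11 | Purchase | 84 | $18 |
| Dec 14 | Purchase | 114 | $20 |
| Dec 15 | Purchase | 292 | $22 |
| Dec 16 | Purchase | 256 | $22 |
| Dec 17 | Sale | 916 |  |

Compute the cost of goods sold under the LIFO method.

COGS = $19,078

Dec 17, 916 sold [LIFO — newest first]: 256 @ $22 + 292 @ $22 + 114 @ $20 + 84 @ $18 + 170 @ $19 = $19,078
Ending inventory: 224 @ $23 + 188 @ $21 + 193 @ $19 = $12,767
Check: goods available $31,845 = COGS $19,078 + ending $12,767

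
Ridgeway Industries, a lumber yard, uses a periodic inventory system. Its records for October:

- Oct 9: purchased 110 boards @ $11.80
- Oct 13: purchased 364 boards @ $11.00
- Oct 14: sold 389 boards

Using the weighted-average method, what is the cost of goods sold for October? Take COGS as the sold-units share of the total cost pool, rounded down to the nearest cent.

Oct 14, sell 389: 389/474 × $5,302.00 → $4,351.21
Ending inventory (cost pool remaining) = $950.79
Check: goods available $5,302.00 = COGS $4,351.21 + ending $950.79

COGS = $4,351.21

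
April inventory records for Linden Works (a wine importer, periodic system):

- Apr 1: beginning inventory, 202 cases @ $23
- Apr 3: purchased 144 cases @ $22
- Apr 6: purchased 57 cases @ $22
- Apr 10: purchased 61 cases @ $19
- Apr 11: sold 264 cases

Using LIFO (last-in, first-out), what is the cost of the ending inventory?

Apr 11, 264 sold [LIFO — newest first]: 61 @ $19 + 57 @ $22 + 144 @ $22 + 2 @ $23 = $5,627
Ending inventory: 200 @ $23 = $4,600

Ending inventory = $4,600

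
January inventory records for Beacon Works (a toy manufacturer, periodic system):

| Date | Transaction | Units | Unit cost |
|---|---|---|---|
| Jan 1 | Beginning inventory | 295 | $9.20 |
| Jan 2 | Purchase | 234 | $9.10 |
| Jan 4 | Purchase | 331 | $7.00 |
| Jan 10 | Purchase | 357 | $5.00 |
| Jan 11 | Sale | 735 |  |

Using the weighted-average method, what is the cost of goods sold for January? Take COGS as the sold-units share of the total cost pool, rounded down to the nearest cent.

COGS = $5,402.52

Jan 11, sell 735: 735/1217 × $8,945.40 → $5,402.52
Ending inventory (cost pool remaining) = $3,542.88
Check: goods available $8,945.40 = COGS $5,402.52 + ending $3,542.88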